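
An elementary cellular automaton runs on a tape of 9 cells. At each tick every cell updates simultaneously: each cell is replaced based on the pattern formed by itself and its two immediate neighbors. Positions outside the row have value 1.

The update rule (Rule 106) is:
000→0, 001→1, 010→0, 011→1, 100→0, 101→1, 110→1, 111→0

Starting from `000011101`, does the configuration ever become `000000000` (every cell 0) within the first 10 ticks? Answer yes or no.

000110111
001111100
011000101
111001011
001010110
010101111
101011000
110111001
011101011
110110110
tick 10 is 110110110, still not uniform 0

no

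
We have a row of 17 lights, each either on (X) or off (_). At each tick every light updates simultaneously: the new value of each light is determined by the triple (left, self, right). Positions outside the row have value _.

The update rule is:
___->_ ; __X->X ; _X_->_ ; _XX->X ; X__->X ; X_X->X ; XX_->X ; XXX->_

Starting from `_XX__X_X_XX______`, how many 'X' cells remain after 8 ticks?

6

tick 1: XXXXX_X_XXXX_____
tick 2: X___XX_XX__XX____
tick 3: _X_XXXXXXXXXXX___
tick 4: X_XX_________XX__
tick 5: _XXXX_______XXXX_
tick 6: XX__XX_____XX__XX
tick 7: XXXXXXX___XXXXXXX
tick 8: X_____XX_XX_____X
count of X: 6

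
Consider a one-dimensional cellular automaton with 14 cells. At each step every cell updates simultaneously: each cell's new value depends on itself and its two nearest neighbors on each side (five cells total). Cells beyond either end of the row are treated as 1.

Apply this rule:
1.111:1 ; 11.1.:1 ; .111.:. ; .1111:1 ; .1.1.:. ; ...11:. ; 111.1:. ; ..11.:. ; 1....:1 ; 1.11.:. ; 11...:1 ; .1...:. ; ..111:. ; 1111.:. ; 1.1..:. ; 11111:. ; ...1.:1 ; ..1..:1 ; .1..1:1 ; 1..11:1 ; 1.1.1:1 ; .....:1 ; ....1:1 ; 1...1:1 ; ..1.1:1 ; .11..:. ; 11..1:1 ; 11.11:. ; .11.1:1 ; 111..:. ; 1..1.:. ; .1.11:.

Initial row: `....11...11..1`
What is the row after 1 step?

111...11...11.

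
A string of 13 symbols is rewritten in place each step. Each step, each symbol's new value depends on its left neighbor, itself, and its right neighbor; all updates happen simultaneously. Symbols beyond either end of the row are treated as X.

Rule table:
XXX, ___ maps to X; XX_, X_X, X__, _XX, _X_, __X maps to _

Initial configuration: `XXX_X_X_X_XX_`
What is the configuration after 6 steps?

step 1: XX___________
step 2: X__XXXXXXXXX_
step 3: ____XXXXXXX__
step 4: _XX__XXXXX___
step 5: ______XXX__X_
step 6: _XXXX__X_____

_XXXX__X_____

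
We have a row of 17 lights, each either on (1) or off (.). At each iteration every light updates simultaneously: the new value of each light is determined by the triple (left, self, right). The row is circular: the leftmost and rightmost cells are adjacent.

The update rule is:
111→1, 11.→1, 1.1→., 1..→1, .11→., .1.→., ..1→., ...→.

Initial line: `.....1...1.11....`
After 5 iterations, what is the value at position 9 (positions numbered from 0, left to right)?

......1.....11...
.......1.....11..
........1.....11.
.........1.....11
1.........1.....1
position 9 holds .

.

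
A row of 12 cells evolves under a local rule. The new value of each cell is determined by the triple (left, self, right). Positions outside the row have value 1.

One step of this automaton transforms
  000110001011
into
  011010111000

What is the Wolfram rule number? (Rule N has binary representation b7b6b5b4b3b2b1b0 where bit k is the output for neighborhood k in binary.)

71

position 11: 111 → 0  (bit 7 = 0)
position 4: 110 → 1  (bit 6 = 1)
position 9: 101 → 0  (bit 5 = 0)
position 0: 100 → 0  (bit 4 = 0)
position 3: 011 → 0  (bit 3 = 0)
position 8: 010 → 1  (bit 2 = 1)
position 2: 001 → 1  (bit 1 = 1)
position 1: 000 → 1  (bit 0 = 1)
bits b7..b0 = 01000111 = 71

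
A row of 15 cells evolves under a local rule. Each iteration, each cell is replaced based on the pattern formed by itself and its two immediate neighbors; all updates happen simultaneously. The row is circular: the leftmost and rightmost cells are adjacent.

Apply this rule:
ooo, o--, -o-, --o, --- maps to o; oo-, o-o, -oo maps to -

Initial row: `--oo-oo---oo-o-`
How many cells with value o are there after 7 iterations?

9

oo-----ooo---oo
o-ooooo-o-ooo-o
---ooo--o--o---
ooo-o-ooooooooo
oo--o--oooooooo
o-ooooo-ooooooo
---ooo---oooooo
count of o: 9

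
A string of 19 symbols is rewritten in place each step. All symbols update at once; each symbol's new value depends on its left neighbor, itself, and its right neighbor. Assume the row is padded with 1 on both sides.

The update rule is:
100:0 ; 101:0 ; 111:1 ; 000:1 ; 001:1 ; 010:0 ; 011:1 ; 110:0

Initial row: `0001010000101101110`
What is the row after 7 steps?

0111001001100111111

0110000111001001100
0100111110010011001
0001111100100110011
0111111001001100111
0111110010011001111
0111100100110011111
0111001001100111111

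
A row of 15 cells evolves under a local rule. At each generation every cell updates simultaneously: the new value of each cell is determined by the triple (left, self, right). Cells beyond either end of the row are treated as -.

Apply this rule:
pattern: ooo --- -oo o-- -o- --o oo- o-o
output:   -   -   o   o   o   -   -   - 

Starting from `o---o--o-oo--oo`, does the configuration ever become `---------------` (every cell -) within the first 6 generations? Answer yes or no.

no

oo--oo-o-o-o-o-
o-o-o--o-o-o-oo
o-o-oo-o-o-o-o-
o-o-o--o-o-o-oo  (repeats generation 2; period 2)
generation 6: o-o-o--o-o-o-oo
generation 6 is o-o-o--o-o-o-oo, still not uniform -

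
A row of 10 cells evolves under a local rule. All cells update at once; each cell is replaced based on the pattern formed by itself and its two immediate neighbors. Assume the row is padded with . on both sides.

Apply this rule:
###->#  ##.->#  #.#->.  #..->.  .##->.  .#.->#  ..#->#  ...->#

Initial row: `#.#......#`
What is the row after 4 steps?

#.#.#..###

#.#.######
#.#..#####
#.#.#.####
#.#.#..###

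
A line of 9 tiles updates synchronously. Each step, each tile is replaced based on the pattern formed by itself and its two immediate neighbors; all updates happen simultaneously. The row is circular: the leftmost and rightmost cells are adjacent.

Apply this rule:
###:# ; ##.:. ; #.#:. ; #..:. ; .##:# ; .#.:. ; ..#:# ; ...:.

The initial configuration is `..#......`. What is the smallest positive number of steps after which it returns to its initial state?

.#.......
#........
........#
.......#.
......#..
.....#...
....#....
...#.....
..#......

9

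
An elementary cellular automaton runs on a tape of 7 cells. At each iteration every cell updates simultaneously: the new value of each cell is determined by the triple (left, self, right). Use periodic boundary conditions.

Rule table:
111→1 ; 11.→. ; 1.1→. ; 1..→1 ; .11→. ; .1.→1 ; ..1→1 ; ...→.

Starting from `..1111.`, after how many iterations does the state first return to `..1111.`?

.1.11.1
.1....1
.11..11
...11..
..1..1.
.111111
..1111.

7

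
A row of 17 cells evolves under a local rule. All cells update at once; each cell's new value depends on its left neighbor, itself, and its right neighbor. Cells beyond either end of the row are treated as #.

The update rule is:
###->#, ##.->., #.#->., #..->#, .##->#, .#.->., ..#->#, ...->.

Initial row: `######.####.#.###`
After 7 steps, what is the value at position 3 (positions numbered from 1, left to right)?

#

#####..###....###
####.####.#..####
###..###...######
##.####.#.#######
#..###....#######
.####.#..########
.###...##########
position 3 holds #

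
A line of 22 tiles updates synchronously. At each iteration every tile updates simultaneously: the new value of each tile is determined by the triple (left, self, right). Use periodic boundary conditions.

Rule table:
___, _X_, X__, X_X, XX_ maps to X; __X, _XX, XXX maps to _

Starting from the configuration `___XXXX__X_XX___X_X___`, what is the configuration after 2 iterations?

_XXXX__XX_XX__XX______

iteration 1: XX____XX_XX_XXX_XXXXXX
iteration 2: _XXXX__XX_XX__XX______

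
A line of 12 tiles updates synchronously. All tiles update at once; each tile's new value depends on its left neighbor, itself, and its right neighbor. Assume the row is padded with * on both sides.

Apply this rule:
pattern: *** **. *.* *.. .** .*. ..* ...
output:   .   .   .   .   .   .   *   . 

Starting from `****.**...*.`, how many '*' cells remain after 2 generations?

generation 1: .........*..
generation 2: ........*..*
count of *: 2

2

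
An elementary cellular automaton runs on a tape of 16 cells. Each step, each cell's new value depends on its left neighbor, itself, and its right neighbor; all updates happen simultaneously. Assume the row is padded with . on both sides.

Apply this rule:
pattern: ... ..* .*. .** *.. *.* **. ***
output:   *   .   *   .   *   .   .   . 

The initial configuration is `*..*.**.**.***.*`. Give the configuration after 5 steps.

**.*...........*
...***********.*
**.............*
..************.*
*..............*

*..............*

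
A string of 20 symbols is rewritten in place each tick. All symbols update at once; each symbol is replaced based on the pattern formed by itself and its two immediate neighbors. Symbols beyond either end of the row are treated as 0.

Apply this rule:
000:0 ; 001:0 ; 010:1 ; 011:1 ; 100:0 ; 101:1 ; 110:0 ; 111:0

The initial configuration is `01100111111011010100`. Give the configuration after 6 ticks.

tick 1: 01000100000110111100
tick 2: 01000100000101100000
tick 3: 01000100000111000000
tick 4: 01000100000100000000
tick 5: 01000100000100000000  (fixed point — unchanged through tick 6)

01000100000100000000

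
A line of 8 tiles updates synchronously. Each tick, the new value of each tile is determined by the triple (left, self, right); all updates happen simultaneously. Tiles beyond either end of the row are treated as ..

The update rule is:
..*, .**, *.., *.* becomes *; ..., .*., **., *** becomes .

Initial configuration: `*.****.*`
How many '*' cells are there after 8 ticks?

4

.**...*.
**.*.*.*
*.*.*.*.
.*.*.*.*
*.*.*.*.  (repeats tick 3; period 2)
tick 8: .*.*.*.*
count of *: 4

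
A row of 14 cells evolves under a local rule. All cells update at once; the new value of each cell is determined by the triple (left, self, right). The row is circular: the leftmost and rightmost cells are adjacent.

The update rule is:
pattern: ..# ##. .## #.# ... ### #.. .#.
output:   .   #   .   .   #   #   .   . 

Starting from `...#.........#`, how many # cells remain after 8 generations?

.#...#######..
...#..######.#
.#.....#####..
...###..####.#
.#..##...###..
.....#.#..##.#
.###.......#..
..##.#####...#
count of #: 8

8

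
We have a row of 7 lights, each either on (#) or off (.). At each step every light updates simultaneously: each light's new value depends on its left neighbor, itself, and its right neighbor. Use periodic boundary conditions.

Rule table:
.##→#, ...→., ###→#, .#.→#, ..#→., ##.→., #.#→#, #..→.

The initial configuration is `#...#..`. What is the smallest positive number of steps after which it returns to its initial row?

1

#...#..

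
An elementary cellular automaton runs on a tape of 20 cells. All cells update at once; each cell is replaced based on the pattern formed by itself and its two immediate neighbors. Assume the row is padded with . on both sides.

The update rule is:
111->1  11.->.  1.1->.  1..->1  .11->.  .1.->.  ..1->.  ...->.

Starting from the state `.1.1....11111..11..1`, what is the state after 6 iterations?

.........1....1...1.

....1....111.1...1..
.....1....1...1...1.
......1....1...1...1
.......1....1...1...
........1....1...1..
.........1....1...1.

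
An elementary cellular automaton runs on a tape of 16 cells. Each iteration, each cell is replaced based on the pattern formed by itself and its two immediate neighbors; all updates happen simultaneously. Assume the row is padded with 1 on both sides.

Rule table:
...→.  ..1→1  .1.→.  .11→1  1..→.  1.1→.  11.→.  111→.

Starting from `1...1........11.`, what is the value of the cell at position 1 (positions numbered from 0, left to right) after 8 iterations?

.

iteration 1: ...1........11..
iteration 2: ..1........11..1
iteration 3: .1........11..11
iteration 4: .........11..11.
iteration 5: ........11..11..
iteration 6: .......11..11..1
iteration 7: ......11..11..11
iteration 8: .....11..11..11.
position 1 holds .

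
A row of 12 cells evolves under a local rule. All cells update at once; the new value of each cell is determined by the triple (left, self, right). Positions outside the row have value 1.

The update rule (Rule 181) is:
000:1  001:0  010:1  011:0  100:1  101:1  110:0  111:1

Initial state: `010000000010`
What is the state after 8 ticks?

tick 1: 111111111011
tick 2: 111111110101
tick 3: 111111101110
tick 4: 111111010101
tick 5: 111110111110
tick 6: 111101011101
tick 7: 111011101010
tick 8: 110101011111

110101011111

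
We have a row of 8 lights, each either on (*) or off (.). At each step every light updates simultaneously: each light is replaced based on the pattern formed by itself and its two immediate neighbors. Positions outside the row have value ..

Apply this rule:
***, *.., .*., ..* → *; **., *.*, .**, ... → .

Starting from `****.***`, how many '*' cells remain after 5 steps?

3

.**...*.
*..*.***
****..*.
.**.****
*....**.
count of *: 3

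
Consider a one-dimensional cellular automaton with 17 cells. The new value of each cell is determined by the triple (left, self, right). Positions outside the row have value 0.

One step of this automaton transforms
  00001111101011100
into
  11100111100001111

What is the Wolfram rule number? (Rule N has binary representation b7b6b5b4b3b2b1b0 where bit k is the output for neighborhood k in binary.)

209

position 5: 111 → 1  (bit 7 = 1)
position 8: 110 → 1  (bit 6 = 1)
position 9: 101 → 0  (bit 5 = 0)
position 15: 100 → 1  (bit 4 = 1)
position 4: 011 → 0  (bit 3 = 0)
position 10: 010 → 0  (bit 2 = 0)
position 3: 001 → 0  (bit 1 = 0)
position 0: 000 → 1  (bit 0 = 1)
bits b7..b0 = 11010001 = 209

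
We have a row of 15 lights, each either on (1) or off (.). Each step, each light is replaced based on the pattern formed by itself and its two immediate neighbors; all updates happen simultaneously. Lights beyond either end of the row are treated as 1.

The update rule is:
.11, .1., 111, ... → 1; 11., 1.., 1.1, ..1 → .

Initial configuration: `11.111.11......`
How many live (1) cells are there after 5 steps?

6

1..11..1..1111.
...1...1..111..
.1.1.1.1..11...
.1.1.1.1..1..1.
.1.1.1.1..1..1.
count of 1: 6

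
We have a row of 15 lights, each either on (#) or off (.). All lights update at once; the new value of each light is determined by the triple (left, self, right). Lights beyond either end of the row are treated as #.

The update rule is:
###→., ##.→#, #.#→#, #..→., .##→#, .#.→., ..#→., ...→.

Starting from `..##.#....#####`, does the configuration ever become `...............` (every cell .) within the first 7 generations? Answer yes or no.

generation 1: ..###.....#....
generation 2: ..#.#..........
generation 3: ...#...........
generation 4: ...............
all cells are . at generation 4

yes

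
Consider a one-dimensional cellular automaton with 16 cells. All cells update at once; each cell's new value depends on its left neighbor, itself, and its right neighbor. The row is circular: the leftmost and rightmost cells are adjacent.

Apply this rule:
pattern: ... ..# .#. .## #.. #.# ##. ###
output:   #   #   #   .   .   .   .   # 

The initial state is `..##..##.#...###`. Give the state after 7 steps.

.##.#.#......##.

step 1: .#...#...#.##.#.
step 2: ##.###.###....#.
step 3: ....#...#..####.
step 4: #####.###.#.##..
step 5: .###...#..#....#
step 6: ..#..###.##.####
step 7: .##.#.#......##.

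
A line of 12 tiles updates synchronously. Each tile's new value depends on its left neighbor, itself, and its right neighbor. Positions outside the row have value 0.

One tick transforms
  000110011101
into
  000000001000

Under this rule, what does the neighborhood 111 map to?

At position 8 the neighborhood is 111; the next row has 1 there.

1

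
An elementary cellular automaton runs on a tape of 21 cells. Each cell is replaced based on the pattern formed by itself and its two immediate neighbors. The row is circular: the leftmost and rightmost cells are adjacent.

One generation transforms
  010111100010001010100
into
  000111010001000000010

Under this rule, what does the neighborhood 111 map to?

At position 4 the neighborhood is 111; the next row has 1 there.

1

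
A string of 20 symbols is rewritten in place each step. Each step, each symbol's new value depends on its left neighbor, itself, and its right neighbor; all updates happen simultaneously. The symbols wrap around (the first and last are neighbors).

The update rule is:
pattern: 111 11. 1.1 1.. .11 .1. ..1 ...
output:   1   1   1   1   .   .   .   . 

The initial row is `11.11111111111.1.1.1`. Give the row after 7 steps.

1.1.1.111.1111111111

111.11111111111.1.1.
.111.11111111111.1.1
1.111.11111111111.1.
.1.111.11111111111.1
1.1.111.11111111111.
.1.1.111.11111111111
1.1.1.111.1111111111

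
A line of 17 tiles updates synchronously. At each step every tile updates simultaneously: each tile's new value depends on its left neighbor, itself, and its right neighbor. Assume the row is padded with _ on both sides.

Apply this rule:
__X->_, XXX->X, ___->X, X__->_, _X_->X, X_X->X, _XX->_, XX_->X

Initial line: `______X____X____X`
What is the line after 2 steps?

XXXXX_X_XX_X_XX_X
_XXXXXXX_XXXX_XXX

_XXXXXXX_XXXX_XXX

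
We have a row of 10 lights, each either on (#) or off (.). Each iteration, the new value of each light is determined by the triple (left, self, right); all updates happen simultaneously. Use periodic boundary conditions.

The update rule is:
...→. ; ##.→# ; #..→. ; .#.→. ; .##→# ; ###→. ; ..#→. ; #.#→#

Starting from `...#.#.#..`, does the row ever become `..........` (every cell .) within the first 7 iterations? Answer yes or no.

yes

....#.#...
.....#....
..........
all cells are . at iteration 3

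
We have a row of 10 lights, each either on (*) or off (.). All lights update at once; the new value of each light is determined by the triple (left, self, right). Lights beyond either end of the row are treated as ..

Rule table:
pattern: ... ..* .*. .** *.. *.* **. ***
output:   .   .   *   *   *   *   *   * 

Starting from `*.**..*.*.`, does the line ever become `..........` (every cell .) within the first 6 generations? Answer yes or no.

*****.****
**********
**********  (fixed point — unchanged through generation 6)
generation 6 is **********, still not uniform .

no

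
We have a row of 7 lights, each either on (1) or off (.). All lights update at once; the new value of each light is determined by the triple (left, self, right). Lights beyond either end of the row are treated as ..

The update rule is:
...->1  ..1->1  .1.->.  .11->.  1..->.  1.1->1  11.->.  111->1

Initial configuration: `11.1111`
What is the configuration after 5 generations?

...1..1

..1.11.
11.1...
..1..11
11..1..
...1..1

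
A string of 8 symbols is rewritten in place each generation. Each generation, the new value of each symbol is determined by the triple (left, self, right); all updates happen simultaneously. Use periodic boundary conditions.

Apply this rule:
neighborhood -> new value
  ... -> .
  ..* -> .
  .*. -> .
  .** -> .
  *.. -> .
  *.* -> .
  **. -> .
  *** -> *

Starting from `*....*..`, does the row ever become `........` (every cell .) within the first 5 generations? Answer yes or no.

yes

........
all cells are . at generation 1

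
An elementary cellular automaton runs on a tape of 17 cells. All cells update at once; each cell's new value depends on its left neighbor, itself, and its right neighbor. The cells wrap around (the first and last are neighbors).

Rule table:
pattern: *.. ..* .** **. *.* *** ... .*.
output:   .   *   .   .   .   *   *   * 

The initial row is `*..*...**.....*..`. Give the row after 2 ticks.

tick 1: *.**.**...*****.*
tick 2: ........**.***...

........**.***...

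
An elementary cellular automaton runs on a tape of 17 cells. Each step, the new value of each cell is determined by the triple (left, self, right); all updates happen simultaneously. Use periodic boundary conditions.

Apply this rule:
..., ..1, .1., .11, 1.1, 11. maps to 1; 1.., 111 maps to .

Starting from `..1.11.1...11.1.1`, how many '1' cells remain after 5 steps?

9

.1111111.11111111
11.....111......1
.1.11111.1.111111
1111...11111....1
...1.111...1.1111
count of 1: 9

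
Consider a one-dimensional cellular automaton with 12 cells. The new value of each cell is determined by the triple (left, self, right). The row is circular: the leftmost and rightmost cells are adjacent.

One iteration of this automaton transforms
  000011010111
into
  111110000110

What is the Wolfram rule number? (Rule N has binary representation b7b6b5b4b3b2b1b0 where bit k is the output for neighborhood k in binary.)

155

position 10: 111 → 1  (bit 7 = 1)
position 5: 110 → 0  (bit 6 = 0)
position 6: 101 → 0  (bit 5 = 0)
position 0: 100 → 1  (bit 4 = 1)
position 4: 011 → 1  (bit 3 = 1)
position 7: 010 → 0  (bit 2 = 0)
position 3: 001 → 1  (bit 1 = 1)
position 1: 000 → 1  (bit 0 = 1)
bits b7..b0 = 10011011 = 155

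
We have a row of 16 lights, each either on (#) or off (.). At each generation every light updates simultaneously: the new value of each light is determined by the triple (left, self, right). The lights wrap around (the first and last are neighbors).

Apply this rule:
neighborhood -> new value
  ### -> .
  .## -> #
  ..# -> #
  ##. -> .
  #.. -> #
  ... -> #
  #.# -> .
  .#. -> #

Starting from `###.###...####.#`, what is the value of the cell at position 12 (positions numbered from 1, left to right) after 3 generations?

#

....#..####....#
########...#####
........####....
position 12 holds #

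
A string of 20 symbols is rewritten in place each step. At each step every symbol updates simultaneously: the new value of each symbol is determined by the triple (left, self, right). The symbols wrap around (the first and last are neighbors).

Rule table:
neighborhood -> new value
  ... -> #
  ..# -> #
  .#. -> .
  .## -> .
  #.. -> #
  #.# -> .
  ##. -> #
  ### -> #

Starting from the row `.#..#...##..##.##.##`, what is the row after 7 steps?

step 1: ..##.###.###.#..#..#
step 2: ##.#..##..##..##.##.
step 3: .#..##.###.###.#..#.
step 4: #.##.#..##..##..##.#
step 5: #..#..##.###.###.#..
step 6: .##.##.#..##..##..##
step 7: ..#..#..##.###.###.#

..#..#..##.###.###.#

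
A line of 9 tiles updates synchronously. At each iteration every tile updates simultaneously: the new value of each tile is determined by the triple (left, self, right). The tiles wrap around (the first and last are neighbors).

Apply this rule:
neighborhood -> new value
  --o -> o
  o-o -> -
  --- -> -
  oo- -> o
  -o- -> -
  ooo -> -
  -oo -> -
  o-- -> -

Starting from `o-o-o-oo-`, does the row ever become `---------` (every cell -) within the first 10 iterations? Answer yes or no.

-------o-
------o--
-----o---
----o----
---o-----
--o------
-o-------
o--------
--------o
-------o-
iteration 10 is -------o-, still not uniform -

no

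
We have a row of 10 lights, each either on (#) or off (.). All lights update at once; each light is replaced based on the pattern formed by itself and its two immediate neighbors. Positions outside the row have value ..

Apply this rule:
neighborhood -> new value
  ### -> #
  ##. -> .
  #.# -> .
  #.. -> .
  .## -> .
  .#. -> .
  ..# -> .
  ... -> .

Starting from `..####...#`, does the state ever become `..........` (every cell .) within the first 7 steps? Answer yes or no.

step 1: ...##.....
step 2: ..........
all cells are . at step 2

yes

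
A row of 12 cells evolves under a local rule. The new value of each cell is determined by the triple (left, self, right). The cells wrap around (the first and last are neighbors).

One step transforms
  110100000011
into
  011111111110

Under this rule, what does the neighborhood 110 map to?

At position 1 the neighborhood is 110; the next row has 1 there.

1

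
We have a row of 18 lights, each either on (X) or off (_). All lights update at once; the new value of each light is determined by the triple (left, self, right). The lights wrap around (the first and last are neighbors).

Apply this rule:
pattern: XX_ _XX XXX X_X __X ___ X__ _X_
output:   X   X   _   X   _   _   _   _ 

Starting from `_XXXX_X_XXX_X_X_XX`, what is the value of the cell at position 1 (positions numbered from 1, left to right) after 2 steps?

XX__XX_XX_XX_X_XXX
_X__XXXXXXXXX_XX__
position 1 holds _

_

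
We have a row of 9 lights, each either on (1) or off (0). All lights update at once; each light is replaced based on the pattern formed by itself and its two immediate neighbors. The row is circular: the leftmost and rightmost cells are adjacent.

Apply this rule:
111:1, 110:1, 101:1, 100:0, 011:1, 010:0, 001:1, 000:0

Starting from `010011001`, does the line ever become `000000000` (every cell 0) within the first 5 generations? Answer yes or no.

100111010
001111101
011111110
111111110
111111111
generation 5 is 111111111, still not uniform 0

no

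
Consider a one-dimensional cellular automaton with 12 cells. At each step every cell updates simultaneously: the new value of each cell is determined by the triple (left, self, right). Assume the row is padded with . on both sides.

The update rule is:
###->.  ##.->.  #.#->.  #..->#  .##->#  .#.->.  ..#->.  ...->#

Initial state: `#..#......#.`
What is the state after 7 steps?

#.#..#.#..##

.#..#####..#
..#.#....#..
#....###..##
.###.#..#.#.
.#....#....#
..###..###..
#.#..#.#..##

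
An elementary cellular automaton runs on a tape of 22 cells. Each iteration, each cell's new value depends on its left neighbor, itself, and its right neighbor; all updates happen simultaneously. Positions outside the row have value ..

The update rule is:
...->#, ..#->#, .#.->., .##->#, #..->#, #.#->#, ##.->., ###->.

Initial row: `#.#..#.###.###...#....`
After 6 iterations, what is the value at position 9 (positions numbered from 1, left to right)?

#

iteration 1: .#.##.##..##..###.####
iteration 2: #.##.##.###.###..##...
iteration 3: .##.##.##..##..###.###
iteration 4: ##.##.##.###.###..##..
iteration 5: #.##.##.##..##..###.##
iteration 6: .##.##.##.###.###..##.
position 9 holds #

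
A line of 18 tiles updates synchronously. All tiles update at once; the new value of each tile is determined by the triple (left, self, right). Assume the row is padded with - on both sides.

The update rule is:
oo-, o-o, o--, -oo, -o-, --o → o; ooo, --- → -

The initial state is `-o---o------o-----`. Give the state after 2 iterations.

o-ooo-oo--oo-oo---

ooo-ooo----ooo----
o-ooo-oo--oo-oo---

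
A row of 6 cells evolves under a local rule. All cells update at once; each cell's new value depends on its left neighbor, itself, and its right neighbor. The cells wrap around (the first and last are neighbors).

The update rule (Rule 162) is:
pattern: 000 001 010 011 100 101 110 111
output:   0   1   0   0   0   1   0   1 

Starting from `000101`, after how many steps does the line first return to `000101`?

001010
010100
101000
010001
100010
000101

6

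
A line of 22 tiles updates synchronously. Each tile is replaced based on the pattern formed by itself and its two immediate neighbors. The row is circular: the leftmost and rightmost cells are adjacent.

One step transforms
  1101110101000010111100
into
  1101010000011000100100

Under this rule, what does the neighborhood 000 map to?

1

At position 11 the neighborhood is 000; the next row has 1 there.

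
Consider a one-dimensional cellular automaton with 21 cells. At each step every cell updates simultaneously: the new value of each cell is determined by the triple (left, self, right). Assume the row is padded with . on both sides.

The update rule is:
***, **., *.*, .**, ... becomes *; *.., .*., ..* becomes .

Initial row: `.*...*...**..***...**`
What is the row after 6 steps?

***..******..********

...*...*.**..***.*.**
**...*..***..****.***
**.*....***..********
***..**.***..********
***..******..********
***..******..********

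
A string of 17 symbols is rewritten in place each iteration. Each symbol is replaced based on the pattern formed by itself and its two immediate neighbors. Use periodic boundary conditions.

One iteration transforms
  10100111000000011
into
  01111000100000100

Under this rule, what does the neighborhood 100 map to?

1

At position 3 the neighborhood is 100; the next row has 1 there.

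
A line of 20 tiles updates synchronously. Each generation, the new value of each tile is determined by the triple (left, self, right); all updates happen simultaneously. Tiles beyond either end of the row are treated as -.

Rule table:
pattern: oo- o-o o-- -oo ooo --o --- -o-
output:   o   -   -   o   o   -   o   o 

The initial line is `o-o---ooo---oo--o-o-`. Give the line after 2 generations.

o-o-o-ooo-o-oo--o-o-

generation 1: o-o-o-ooo-o-oo--o-o-
generation 2: o-o-o-ooo-o-oo--o-o-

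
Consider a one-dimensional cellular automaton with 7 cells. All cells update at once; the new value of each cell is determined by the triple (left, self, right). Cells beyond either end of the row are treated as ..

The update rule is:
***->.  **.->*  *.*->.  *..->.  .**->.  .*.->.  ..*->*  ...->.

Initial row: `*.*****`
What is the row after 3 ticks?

....*..

......*
.....*.
....*..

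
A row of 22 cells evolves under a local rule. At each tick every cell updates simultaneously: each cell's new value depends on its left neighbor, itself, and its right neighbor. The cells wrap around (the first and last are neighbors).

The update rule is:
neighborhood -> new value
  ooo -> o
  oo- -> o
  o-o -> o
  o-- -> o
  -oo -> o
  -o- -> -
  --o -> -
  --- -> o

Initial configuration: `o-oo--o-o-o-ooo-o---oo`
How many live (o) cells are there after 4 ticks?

ooooo--o-o-ooooo-oo-oo
oooooo--o-oooooooooooo
ooooooo--ooooooooooooo
oooooooo-ooooooooooooo
count of o: 21

21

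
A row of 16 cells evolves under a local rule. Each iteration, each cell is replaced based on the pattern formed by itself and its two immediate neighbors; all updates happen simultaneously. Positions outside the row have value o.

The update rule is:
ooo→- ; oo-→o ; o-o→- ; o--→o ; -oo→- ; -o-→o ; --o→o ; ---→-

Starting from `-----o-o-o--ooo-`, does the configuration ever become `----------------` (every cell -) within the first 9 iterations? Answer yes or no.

o---oo-o-ooo--o-
oo-o-o-o---oooo-
-o-o-o-oo-o---o-
-o-o-o--o-oo-oo-
-o-o-oooo--o--o-
-o-o----ooooooo-
-o-oo--o------o-
-o--ooooo----oo-
-ooo----oo--o-o-
iteration 9 is -ooo----oo--o-o-, still not uniform -

no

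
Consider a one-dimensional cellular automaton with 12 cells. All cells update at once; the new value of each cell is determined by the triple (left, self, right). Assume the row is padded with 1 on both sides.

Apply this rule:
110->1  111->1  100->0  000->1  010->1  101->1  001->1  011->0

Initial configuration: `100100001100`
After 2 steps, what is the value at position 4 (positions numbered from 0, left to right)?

1

101101110101
110110111110
position 4 holds 1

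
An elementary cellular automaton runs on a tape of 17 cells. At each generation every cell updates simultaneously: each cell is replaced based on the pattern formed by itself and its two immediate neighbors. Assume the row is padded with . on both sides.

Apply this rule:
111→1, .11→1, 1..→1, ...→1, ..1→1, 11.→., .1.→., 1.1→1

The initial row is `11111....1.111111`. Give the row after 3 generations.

11.1111.111111.1.

generation 1: 1111.1111.111111.
generation 2: 111.1111.111111.1
generation 3: 11.1111.111111.1.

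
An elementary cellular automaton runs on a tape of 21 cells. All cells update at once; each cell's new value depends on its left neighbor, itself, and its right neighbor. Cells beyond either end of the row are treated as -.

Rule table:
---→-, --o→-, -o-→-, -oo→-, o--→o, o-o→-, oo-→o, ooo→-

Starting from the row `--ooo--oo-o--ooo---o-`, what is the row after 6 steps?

----oo--o--o---oo---o
-----oo--o--o---oo---
------oo--o--o---oo--
-------oo--o--o---oo-
--------oo--o--o---oo
---------oo--o--o---o

---------oo--o--o---o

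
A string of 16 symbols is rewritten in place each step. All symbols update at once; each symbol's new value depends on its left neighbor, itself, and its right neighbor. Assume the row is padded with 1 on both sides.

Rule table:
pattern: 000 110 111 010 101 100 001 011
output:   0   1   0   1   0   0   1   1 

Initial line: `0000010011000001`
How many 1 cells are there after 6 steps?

step 1: 0000110111000011
step 2: 0001110101000110
step 3: 0011010101001110
step 4: 0111010101011010
step 5: 0101010101011010
step 6: 0101010101011010
count of 1: 8

8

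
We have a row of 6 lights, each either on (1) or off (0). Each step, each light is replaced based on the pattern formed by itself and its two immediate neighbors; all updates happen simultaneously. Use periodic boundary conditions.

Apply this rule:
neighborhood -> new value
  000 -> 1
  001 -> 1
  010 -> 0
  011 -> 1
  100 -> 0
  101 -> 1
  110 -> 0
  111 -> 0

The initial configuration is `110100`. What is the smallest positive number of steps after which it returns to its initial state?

6

101001
010011
100110
001101
011010
110100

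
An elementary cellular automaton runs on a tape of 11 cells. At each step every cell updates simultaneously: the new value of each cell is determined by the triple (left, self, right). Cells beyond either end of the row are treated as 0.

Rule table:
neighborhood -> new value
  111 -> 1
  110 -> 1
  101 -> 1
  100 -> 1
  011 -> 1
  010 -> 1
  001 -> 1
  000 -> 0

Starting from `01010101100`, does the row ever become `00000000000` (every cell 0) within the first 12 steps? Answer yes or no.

step 1: 11111111110
step 2: 11111111111
step 3: 11111111111  (fixed point — unchanged through step 12)
step 12 is 11111111111, still not uniform 0

no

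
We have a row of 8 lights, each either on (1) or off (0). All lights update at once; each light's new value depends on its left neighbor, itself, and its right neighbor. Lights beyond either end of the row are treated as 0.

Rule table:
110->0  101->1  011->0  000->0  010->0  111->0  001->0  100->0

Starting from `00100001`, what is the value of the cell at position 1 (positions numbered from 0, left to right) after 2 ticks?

tick 1: 00000000
tick 2: 00000000
position 1 holds 0

0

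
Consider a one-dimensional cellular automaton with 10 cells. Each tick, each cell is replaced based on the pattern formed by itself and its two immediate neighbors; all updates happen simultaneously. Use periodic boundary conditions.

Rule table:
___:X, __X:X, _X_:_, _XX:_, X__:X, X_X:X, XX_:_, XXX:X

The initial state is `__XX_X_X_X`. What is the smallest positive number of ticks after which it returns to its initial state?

2

tick 1: XX__X_X_X_
tick 2: __XX_X_X_X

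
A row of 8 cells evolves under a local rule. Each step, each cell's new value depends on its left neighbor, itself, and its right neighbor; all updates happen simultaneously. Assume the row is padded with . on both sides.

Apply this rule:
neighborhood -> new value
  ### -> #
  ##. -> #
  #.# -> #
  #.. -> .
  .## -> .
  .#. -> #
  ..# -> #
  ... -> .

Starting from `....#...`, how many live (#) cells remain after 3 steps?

4

step 1: ...##...
step 2: ..#.#...
step 3: .####...
count of #: 4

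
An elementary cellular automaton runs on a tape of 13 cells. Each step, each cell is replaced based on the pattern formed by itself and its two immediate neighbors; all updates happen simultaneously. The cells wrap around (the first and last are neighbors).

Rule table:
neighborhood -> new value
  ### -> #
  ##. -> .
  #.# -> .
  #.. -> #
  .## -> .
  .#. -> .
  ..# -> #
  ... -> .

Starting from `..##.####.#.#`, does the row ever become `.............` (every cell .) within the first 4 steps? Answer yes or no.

yes

step 1: ##....##.....
step 2: ..#..#..#...#
step 3: ##.##.##.#.#.
step 4: .............
all cells are . at step 4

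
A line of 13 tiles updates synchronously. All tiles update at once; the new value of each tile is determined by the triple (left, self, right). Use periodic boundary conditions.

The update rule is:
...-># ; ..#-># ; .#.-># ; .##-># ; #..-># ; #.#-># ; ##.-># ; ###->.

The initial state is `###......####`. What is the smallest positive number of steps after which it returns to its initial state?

2

..########...
###......####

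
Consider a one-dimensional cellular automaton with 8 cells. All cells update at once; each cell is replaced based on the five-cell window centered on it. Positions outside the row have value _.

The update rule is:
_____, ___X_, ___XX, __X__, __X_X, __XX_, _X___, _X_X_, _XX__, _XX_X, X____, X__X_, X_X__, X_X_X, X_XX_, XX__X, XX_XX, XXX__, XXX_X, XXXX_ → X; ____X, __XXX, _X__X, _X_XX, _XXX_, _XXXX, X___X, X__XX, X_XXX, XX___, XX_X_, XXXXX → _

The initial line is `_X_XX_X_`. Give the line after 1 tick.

XX_XX_XX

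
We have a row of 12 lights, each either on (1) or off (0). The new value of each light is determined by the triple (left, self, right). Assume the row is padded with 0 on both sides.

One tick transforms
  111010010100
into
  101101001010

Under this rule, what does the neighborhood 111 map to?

0

At position 1 the neighborhood is 111; the next row has 0 there.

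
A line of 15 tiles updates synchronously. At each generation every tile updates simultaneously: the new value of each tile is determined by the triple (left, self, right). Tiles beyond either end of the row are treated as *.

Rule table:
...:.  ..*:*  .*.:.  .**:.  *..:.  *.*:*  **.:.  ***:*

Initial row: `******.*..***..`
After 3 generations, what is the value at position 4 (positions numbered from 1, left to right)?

generation 1: *****.*..*.*..*
generation 2: ****.*..*.*..*.
generation 3: ***.*..*.*..*.*
position 4 holds .

.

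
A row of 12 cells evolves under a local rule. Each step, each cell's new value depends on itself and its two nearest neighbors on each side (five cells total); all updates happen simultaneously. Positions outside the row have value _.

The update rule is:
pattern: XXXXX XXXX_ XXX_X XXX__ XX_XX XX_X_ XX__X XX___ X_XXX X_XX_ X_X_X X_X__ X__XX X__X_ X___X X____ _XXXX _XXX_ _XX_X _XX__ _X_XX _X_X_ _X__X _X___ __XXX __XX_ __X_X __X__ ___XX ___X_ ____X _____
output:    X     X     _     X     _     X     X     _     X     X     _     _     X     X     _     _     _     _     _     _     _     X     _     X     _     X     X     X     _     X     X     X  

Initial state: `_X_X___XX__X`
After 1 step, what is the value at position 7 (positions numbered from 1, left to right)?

XXX_X__X_XXX
position 7 holds _

_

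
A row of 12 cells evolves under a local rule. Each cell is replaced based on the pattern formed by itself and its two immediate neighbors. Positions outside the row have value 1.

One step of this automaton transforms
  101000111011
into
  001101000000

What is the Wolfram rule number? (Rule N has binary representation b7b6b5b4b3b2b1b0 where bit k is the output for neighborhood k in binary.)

22

position 7: 111 → 0  (bit 7 = 0)
position 0: 110 → 0  (bit 6 = 0)
position 1: 101 → 0  (bit 5 = 0)
position 3: 100 → 1  (bit 4 = 1)
position 6: 011 → 0  (bit 3 = 0)
position 2: 010 → 1  (bit 2 = 1)
position 5: 001 → 1  (bit 1 = 1)
position 4: 000 → 0  (bit 0 = 0)
bits b7..b0 = 00010110 = 22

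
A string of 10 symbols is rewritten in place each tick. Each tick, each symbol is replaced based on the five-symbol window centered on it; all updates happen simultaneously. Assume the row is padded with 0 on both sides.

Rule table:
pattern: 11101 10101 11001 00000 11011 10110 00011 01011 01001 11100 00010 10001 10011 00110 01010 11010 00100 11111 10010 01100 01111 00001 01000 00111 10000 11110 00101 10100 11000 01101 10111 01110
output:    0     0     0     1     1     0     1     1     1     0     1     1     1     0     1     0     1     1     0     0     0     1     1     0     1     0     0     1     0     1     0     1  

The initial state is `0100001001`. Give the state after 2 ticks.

0011110001

tick 1: 1111111101
tick 2: 0011110001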